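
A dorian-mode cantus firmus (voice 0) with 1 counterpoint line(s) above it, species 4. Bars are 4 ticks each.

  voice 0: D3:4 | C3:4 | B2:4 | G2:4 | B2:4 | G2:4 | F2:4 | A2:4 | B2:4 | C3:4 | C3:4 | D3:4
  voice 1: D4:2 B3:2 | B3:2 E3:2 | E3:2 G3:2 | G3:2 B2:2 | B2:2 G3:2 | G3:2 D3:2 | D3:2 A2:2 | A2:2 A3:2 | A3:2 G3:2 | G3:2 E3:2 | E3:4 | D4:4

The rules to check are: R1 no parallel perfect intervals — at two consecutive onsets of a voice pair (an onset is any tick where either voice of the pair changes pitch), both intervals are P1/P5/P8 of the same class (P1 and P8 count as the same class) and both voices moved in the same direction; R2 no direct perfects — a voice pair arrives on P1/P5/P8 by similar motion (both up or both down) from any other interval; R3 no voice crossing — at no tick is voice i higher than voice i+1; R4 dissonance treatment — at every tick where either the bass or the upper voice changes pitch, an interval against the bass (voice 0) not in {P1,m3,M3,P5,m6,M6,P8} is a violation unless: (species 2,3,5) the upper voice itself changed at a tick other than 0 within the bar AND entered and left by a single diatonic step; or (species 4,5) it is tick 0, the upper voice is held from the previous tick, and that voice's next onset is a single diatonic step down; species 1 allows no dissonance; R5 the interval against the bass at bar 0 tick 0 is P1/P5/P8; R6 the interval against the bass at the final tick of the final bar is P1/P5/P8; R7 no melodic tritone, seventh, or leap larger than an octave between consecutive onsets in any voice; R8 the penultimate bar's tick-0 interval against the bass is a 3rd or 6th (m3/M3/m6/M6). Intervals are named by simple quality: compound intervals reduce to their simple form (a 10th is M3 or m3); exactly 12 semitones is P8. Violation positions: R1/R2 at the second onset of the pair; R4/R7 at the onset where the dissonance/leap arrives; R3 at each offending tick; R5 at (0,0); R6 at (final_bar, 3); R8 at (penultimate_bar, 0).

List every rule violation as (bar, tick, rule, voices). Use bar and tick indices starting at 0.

bar 0: v0=D3 v1=D4 downbeat P8
bar 1: v0=C3 v1=B3 downbeat M7
bar 2: v0=B2 v1=E3 downbeat P4
bar 3: v0=G2 v1=G3 downbeat P8
bar 4: v0=B2 v1=B2 downbeat P1
bar 5: v0=G2 v1=G3 downbeat P8
bar 6: v0=F2 v1=D3 downbeat M6
bar 7: v0=A2 v1=A2 downbeat P1
bar 8: v0=B2 v1=A3 downbeat m7
bar 9: v0=C3 v1=G3 downbeat P5
bar 10: v0=C3 v1=E3 downbeat M3
bar 11: v0=D3 v1=D4 downbeat P8
  -> R4 @ bar 1 tick 0 v(0, 1): C3/B3 M7 untreated
  -> R4 @ bar 2 tick 0 v(0, 1): B2/E3 P4 untreated
  -> R2 @ bar 11 tick 0 v(0, 1): C3/E3 M3 -> D3/D4 P8 similar
  -> R7 @ bar 11 tick 0 v(1,): E3->D4 leap 10st

(1, 0, R4, (0, 1))
(2, 0, R4, (0, 1))
(11, 0, R2, (0, 1))
(11, 0, R7, (1,))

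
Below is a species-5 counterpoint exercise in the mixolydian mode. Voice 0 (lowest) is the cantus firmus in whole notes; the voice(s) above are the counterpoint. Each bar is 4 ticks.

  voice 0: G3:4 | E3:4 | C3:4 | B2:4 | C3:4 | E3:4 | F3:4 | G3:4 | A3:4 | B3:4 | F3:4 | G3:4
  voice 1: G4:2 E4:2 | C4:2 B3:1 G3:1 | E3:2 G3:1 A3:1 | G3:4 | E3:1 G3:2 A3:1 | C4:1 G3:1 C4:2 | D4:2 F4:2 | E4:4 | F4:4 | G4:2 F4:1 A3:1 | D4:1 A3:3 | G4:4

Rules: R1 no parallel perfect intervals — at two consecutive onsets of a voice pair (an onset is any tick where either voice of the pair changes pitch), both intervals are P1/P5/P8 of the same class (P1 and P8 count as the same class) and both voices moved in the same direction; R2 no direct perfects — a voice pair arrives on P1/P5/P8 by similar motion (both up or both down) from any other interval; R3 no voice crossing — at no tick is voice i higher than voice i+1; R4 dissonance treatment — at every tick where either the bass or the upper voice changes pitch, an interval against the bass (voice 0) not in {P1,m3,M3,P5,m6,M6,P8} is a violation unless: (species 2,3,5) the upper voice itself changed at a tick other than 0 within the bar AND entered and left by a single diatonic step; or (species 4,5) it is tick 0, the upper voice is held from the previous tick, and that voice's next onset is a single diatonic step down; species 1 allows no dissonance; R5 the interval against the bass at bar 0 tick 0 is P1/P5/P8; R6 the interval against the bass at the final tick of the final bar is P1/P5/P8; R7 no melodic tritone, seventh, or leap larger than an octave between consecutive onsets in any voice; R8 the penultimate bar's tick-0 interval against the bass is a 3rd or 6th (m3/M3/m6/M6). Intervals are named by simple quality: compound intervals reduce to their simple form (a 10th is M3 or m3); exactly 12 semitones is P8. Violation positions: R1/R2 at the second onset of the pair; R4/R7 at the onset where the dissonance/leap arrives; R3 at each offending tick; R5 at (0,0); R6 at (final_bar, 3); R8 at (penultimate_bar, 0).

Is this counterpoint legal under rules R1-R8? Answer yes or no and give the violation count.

bar 0: v0=G3 v1=G4 (P8)
bar 1: v0=E3 v1=C4 (m6)
bar 2: v0=C3 v1=E3 (M3)
bar 3: v0=B2 v1=G3 (m6)
bar 4: v0=C3 v1=E3 (M3)
bar 5: v0=E3 v1=C4 (m6)
bar 6: v0=F3 v1=D4 (M6)
bar 7: v0=G3 v1=E4 (M6)
bar 8: v0=A3 v1=F4 (m6)
bar 9: v0=B3 v1=G4 (m6)
bar 10: v0=F3 v1=D4 (M6)
bar 11: v0=G3 v1=G4 (P8)
  R4 @ bar9.2: B3/F4 TT untreated
  R3 @ bar9.3: B3 above A3
  R4 @ bar9.3: B3/A3 M2 untreated
  R7 @ bar10.0: B3->F3 leap 6st
  R2 @ bar11.0: F3/A3 M3 -> G3/G4 P8 similar
  R7 @ bar11.0: A3->G4 leap 10st

No (6 violations)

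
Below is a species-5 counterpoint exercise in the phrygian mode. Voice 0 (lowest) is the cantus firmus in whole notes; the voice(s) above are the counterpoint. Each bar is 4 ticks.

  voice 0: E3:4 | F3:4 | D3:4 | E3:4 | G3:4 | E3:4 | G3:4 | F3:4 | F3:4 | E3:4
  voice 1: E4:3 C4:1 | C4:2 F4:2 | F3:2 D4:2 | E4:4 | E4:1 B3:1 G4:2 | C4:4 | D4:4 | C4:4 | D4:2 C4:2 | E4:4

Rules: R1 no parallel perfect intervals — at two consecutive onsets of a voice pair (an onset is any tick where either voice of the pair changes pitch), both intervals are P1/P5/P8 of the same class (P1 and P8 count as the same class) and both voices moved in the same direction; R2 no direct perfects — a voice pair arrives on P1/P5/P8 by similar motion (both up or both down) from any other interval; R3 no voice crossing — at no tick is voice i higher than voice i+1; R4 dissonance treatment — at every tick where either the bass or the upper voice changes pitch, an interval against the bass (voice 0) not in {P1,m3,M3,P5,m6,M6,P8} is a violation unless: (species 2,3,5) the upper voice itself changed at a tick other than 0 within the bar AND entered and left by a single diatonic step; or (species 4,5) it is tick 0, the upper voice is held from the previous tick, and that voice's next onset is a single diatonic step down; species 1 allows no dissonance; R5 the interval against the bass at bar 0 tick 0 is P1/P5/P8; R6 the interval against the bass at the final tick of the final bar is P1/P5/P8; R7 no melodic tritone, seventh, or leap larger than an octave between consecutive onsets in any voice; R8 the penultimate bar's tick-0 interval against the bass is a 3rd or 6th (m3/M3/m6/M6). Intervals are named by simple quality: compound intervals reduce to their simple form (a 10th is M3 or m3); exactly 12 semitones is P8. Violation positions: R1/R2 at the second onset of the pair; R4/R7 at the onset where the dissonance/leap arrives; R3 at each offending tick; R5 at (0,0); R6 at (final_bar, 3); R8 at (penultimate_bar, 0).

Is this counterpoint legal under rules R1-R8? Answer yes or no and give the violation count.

No (3 violations)

bar 0: v0=E3 v1=E4 (P8)
bar 1: v0=F3 v1=C4 (P5)
bar 2: v0=D3 v1=F3 (m3)
bar 3: v0=E3 v1=E4 (P8)
bar 4: v0=G3 v1=E4 (M6)
bar 5: v0=E3 v1=C4 (m6)
bar 6: v0=G3 v1=D4 (P5)
bar 7: v0=F3 v1=C4 (P5)
bar 8: v0=F3 v1=D4 (M6)
bar 9: v0=E3 v1=E4 (P8)
  R1 @ bar3.0: D3/D4 P8 -> E3/E4 P8 similar
  R2 @ bar6.0: E3/C4 m6 -> G3/D4 P5 similar
  R1 @ bar7.0: G3/D4 P5 -> F3/C4 P5 similar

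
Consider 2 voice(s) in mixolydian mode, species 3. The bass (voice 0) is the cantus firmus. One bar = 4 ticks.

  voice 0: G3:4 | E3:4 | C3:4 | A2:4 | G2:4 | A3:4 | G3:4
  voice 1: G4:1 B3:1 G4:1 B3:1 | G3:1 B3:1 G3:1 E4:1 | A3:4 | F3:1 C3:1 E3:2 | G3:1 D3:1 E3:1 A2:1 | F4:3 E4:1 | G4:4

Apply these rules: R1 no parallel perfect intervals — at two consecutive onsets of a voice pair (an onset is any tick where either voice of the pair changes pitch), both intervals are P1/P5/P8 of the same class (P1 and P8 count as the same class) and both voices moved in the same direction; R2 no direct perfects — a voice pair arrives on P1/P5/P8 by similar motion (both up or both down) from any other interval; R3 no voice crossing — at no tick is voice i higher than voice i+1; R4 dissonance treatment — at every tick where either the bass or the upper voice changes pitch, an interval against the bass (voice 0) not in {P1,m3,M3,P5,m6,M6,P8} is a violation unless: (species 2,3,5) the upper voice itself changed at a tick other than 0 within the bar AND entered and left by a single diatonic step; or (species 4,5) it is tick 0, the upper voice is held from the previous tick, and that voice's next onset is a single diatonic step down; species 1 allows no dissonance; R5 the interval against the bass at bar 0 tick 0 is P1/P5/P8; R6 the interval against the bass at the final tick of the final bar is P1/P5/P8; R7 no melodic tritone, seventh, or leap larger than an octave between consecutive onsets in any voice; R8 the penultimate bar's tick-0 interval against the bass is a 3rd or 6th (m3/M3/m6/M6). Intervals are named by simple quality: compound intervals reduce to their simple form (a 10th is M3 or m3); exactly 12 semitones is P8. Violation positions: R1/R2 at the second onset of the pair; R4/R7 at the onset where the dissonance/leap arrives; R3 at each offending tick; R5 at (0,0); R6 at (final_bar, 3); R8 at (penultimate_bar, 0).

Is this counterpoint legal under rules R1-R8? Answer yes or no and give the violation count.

No (3 violations)

bar 0: v0=G3 v1=G4 (P8)
bar 1: v0=E3 v1=G3 (m3)
bar 2: v0=C3 v1=A3 (M6)
bar 3: v0=A2 v1=F3 (m6)
bar 4: v0=G2 v1=G3 (P8)
bar 5: v0=A3 v1=F4 (m6)
bar 6: v0=G3 v1=G4 (P8)
  R4 @ bar4.3: G2/A2 M2 untreated
  R7 @ bar5.0: G2->A3 leap 14st
  R7 @ bar5.0: A2->F4 leap 20st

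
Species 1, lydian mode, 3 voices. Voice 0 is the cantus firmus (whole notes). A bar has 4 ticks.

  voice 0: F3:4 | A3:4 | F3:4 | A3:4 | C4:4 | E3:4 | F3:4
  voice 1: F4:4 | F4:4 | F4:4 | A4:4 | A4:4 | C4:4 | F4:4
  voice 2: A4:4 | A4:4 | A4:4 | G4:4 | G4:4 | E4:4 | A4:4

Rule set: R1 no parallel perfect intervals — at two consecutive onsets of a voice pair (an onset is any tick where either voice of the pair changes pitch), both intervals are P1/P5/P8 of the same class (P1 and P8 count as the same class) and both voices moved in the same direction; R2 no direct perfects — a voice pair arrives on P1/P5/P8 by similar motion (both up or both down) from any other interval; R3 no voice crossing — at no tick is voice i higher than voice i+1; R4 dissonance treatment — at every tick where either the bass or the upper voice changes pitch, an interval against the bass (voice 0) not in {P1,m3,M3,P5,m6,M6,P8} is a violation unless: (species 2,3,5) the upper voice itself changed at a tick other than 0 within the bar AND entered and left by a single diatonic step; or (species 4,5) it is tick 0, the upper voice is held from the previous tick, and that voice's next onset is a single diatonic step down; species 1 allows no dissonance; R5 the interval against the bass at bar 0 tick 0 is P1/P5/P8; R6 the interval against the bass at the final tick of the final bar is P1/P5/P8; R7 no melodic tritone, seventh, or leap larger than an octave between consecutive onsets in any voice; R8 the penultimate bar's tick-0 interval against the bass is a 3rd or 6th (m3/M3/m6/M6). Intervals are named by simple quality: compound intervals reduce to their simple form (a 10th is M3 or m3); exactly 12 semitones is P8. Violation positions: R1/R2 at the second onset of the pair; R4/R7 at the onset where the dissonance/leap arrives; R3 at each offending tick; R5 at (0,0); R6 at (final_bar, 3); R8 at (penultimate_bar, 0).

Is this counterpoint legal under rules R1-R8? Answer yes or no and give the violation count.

bar 0: v0=F3 v1=F4 v2=A4 (M3)
bar 1: v0=A3 v1=F4 v2=A4 (P8)
bar 2: v0=F3 v1=F4 v2=A4 (M3)
bar 3: v0=A3 v1=A4 v2=G4 (m7)
bar 4: v0=C4 v1=A4 v2=G4 (P5)
bar 5: v0=E3 v1=C4 v2=E4 (P8)
bar 6: v0=F3 v1=F4 v2=A4 (M3)
  R5 @ bar0.0: opens on M3
  R1 @ bar3.0: F3/F4 P8 -> A3/A4 P8 similar
  R3 @ bar3.0: A4 above G4
  R4 @ bar3.0: A3/G4 m7 untreated
  R3 @ bar3.1: A4 above G4
  R3 @ bar3.2: A4 above G4
  R3 @ bar3.3: A4 above G4
  R3 @ bar4.0: A4 above G4
  R3 @ bar4.1: A4 above G4
  R3 @ bar4.2: A4 above G4
  R3 @ bar4.3: A4 above G4
  R2 @ bar5.0: C4/G4 P5 -> E3/E4 P8 similar
  R8 @ bar5.0: penult P8 not 3rd/6th
  R2 @ bar6.0: E3/C4 m6 -> F3/F4 P8 similar
  R6 @ bar6.3: closes on M3

No (15 violations)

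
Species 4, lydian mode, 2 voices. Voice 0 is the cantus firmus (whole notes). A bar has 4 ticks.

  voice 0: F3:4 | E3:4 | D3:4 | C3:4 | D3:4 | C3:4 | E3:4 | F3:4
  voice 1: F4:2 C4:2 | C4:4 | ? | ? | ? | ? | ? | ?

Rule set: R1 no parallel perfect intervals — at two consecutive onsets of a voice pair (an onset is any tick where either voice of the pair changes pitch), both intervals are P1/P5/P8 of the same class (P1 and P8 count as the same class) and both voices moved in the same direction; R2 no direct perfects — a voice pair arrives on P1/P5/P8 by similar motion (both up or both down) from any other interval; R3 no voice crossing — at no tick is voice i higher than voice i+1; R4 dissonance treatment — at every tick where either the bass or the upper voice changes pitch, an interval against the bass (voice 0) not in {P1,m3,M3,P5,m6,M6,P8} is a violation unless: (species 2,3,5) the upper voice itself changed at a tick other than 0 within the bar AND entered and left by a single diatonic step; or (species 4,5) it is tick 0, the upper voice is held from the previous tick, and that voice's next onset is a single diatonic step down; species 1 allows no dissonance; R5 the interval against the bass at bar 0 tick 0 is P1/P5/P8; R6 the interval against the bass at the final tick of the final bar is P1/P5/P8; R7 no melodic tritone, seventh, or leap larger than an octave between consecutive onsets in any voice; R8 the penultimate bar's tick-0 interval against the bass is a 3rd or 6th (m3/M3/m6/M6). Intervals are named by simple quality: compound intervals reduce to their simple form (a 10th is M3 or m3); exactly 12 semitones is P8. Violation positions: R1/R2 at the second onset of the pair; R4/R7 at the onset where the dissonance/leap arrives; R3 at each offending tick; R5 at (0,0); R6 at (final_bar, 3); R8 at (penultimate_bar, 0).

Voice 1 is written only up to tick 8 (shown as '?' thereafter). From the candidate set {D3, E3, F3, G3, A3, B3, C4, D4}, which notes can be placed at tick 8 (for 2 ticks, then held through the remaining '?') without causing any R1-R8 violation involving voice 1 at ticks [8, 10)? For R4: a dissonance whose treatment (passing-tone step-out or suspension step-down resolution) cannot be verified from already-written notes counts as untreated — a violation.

D3: violates R2,R7
E3: violates R4
F3: legal
G3: violates R4
A3: violates R2
B3: legal
C4: violates R4
D4: legal

{B3, D4, F3}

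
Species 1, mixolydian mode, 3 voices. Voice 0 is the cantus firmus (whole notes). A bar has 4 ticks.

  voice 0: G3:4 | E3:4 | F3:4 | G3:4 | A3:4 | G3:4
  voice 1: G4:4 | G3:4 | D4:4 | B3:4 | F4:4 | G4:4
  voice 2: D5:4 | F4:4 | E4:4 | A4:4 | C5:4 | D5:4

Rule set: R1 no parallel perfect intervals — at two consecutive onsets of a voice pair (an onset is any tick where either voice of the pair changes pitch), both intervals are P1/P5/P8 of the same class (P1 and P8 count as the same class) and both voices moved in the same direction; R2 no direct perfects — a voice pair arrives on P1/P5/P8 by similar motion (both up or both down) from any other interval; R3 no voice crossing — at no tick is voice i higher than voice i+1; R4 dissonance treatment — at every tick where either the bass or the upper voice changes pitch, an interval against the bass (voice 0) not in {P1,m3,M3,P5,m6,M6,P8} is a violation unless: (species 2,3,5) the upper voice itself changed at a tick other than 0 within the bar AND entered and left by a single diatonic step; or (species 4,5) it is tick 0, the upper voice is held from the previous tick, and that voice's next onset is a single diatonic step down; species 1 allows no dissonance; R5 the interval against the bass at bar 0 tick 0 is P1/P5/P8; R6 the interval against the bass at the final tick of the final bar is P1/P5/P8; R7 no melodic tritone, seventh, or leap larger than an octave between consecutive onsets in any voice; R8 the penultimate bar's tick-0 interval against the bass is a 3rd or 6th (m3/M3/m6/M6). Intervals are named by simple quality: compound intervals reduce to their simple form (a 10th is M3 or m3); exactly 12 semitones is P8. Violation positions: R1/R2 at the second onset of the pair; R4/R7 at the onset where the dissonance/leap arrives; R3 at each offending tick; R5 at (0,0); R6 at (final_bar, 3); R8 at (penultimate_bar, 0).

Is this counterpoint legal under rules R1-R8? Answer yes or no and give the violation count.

No (6 violations)

bar 0: v0=G3 v1=G4 v2=D5 (P5)
bar 1: v0=E3 v1=G3 v2=F4 (m2)
bar 2: v0=F3 v1=D4 v2=E4 (M7)
bar 3: v0=G3 v1=B3 v2=A4 (M2)
bar 4: v0=A3 v1=F4 v2=C5 (m3)
bar 5: v0=G3 v1=G4 v2=D5 (P5)
  R4 @ bar1.0: E3/F4 m2 untreated
  R4 @ bar2.0: F3/E4 M7 untreated
  R4 @ bar3.0: G3/A4 M2 untreated
  R2 @ bar4.0: B3/A4 m7 -> F4/C5 P5 similar
  R7 @ bar4.0: B3->F4 leap 6st
  R1 @ bar5.0: F4/C5 P5 -> G4/D5 P5 similar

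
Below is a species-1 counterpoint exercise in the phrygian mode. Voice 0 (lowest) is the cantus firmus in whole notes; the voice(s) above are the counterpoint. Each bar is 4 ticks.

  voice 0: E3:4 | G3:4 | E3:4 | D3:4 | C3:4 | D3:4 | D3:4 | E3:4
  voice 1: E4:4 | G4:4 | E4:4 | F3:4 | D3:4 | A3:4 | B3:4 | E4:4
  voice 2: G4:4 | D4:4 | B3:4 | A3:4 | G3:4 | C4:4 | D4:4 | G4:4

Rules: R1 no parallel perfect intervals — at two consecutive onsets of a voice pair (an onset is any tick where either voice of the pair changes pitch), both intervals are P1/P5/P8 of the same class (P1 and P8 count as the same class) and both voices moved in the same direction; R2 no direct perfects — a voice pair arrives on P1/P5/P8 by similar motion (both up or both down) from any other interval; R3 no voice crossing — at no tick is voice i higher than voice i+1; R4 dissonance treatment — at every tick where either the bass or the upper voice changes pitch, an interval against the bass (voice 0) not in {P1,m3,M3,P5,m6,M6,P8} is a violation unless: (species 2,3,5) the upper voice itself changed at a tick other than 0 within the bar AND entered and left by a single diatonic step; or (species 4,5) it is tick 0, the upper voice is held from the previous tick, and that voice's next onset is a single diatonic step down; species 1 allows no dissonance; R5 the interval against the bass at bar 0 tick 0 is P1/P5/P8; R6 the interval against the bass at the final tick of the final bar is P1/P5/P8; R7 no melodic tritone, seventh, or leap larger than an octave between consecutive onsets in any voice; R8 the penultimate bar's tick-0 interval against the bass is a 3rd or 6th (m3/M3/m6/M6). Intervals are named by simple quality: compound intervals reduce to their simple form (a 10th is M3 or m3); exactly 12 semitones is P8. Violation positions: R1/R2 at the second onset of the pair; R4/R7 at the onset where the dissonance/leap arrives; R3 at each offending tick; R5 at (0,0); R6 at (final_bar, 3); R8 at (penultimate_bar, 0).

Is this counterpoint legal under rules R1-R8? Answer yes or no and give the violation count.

bar 0: v0=E3 v1=E4 v2=G4 (m3)
bar 1: v0=G3 v1=G4 v2=D4 (P5)
bar 2: v0=E3 v1=E4 v2=B3 (P5)
bar 3: v0=D3 v1=F3 v2=A3 (P5)
bar 4: v0=C3 v1=D3 v2=G3 (P5)
bar 5: v0=D3 v1=A3 v2=C4 (m7)
bar 6: v0=D3 v1=B3 v2=D4 (P8)
bar 7: v0=E3 v1=E4 v2=G4 (m3)
  R5 @ bar0.0: opens on m3
  R1 @ bar1.0: E3/E4 P8 -> G3/G4 P8 similar
  R3 @ bar1.0: G4 above D4
  R3 @ bar1.1: G4 above D4
  R3 @ bar1.2: G4 above D4
  R3 @ bar1.3: G4 above D4
  R1 @ bar2.0: G3/G4 P8 -> E3/E4 P8 similar
  R1 @ bar2.0: G3/D4 P5 -> E3/B3 P5 similar
  R3 @ bar2.0: E4 above B3
  R3 @ bar2.1: E4 above B3
  R3 @ bar2.2: E4 above B3
  R3 @ bar2.3: E4 above B3
  R1 @ bar3.0: E3/B3 P5 -> D3/A3 P5 similar
  R7 @ bar3.0: E4->F3 leap 11st
  R1 @ bar4.0: D3/A3 P5 -> C3/G3 P5 similar
  R4 @ bar4.0: C3/D3 M2 untreated
  R2 @ bar5.0: C3/D3 M2 -> D3/A3 P5 similar
  R4 @ bar5.0: D3/C4 m7 untreated
  R8 @ bar6.0: penult P8 not 3rd/6th
  R2 @ bar7.0: D3/B3 M6 -> E3/E4 P8 similar
  R6 @ bar7.3: closes on m3

No (21 violations)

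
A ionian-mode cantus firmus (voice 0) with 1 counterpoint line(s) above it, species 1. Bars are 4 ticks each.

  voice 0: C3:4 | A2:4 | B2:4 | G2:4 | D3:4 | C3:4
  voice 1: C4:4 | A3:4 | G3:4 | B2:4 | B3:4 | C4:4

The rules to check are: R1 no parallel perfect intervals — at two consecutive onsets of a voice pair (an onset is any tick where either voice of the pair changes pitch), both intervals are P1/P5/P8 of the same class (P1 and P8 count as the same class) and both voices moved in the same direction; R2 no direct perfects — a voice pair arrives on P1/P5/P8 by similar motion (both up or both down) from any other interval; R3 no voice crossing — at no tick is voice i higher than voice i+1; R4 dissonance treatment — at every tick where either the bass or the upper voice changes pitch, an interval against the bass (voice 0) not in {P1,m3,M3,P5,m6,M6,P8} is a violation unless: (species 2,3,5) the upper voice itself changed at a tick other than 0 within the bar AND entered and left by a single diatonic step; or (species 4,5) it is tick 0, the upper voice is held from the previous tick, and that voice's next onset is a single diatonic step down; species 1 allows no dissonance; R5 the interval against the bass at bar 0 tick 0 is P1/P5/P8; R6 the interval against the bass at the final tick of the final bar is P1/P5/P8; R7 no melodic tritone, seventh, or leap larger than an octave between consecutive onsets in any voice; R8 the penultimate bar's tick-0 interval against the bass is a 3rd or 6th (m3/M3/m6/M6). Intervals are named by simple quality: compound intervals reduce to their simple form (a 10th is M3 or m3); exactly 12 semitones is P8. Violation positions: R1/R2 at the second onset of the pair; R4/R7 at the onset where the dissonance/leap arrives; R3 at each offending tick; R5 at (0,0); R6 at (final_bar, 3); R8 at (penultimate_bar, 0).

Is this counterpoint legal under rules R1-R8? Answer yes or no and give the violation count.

bar 0: v0=C3 v1=C4 (P8)
bar 1: v0=A2 v1=A3 (P8)
bar 2: v0=B2 v1=G3 (m6)
bar 3: v0=G2 v1=B2 (M3)
bar 4: v0=D3 v1=B3 (M6)
bar 5: v0=C3 v1=C4 (P8)
  R1 @ bar1.0: C3/C4 P8 -> A2/A3 P8 similar

No (1 violations)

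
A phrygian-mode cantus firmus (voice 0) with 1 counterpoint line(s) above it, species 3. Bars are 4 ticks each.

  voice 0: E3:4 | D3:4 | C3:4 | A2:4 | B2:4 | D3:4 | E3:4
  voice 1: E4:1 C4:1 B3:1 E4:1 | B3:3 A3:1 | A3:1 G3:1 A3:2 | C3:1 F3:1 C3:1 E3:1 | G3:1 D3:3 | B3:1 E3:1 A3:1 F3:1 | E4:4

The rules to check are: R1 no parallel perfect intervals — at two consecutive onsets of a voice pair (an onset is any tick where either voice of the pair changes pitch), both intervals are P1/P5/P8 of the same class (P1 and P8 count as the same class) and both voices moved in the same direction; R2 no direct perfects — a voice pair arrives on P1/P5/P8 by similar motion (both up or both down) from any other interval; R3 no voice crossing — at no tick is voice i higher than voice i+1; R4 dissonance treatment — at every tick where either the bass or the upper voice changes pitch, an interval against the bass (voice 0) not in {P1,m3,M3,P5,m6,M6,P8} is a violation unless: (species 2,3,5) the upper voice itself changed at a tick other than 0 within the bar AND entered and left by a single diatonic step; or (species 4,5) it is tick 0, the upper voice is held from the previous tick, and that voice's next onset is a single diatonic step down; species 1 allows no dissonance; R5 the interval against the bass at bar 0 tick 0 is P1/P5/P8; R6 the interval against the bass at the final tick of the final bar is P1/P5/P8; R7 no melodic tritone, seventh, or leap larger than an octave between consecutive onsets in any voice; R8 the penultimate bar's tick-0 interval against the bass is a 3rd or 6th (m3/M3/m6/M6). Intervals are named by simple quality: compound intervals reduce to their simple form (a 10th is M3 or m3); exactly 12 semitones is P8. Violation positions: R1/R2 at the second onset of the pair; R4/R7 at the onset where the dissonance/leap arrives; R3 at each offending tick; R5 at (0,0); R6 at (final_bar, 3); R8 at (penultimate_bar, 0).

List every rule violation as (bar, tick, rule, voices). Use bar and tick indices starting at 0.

bar 0: v0=E3 v1=E4 downbeat P8
bar 1: v0=D3 v1=B3 downbeat M6
bar 2: v0=C3 v1=A3 downbeat M6
bar 3: v0=A2 v1=C3 downbeat m3
bar 4: v0=B2 v1=G3 downbeat m6
bar 5: v0=D3 v1=B3 downbeat M6
bar 6: v0=E3 v1=E4 downbeat P8
  -> R4 @ bar 5 tick 1 v(0, 1): D3/E3 M2 untreated
  -> R2 @ bar 6 tick 0 v(0, 1): D3/F3 m3 -> E3/E4 P8 similar
  -> R7 @ bar 6 tick 0 v(1,): F3->E4 leap 11st

(5, 1, R4, (0, 1))
(6, 0, R2, (0, 1))
(6, 0, R7, (1,))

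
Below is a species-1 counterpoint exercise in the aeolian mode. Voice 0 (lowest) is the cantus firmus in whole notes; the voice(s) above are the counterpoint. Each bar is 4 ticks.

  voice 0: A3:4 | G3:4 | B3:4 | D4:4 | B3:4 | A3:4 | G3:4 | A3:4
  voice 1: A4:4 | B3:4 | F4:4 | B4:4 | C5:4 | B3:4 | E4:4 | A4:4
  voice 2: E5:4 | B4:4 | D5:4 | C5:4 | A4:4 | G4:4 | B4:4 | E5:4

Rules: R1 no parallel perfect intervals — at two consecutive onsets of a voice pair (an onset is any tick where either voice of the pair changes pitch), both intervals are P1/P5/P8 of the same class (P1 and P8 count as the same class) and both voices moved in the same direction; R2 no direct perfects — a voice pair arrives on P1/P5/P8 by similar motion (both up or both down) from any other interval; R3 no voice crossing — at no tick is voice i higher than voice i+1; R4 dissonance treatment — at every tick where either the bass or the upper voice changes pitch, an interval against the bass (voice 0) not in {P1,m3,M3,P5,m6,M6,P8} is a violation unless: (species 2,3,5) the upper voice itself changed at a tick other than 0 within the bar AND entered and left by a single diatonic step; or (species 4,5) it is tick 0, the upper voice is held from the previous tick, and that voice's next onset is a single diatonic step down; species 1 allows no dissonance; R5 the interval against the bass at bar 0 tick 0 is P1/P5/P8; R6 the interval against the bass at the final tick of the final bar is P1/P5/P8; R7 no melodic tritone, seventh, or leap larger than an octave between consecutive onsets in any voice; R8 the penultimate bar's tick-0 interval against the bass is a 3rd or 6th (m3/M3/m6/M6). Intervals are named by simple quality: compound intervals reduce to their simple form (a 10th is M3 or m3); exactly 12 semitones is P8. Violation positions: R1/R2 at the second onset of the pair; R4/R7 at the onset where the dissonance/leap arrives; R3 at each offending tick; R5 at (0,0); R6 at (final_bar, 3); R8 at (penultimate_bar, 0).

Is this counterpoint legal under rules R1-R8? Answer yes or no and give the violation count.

No (19 violations)

bar 0: v0=A3 v1=A4 v2=E5 (P5)
bar 1: v0=G3 v1=B3 v2=B4 (M3)
bar 2: v0=B3 v1=F4 v2=D5 (m3)
bar 3: v0=D4 v1=B4 v2=C5 (m7)
bar 4: v0=B3 v1=C5 v2=A4 (m7)
bar 5: v0=A3 v1=B3 v2=G4 (m7)
bar 6: v0=G3 v1=E4 v2=B4 (M3)
bar 7: v0=A3 v1=A4 v2=E5 (P5)
  R2 @ bar1.0: A4/E5 P5 -> B3/B4 P8 similar
  R7 @ bar1.0: A4->B3 leap 10st
  R4 @ bar2.0: B3/F4 TT untreated
  R7 @ bar2.0: B3->F4 leap 6st
  R4 @ bar3.0: D4/C5 m7 untreated
  R7 @ bar3.0: F4->B4 leap 6st
  R3 @ bar4.0: C5 above A4
  R4 @ bar4.0: B3/C5 m2 untreated
  R4 @ bar4.0: B3/A4 m7 untreated
  R3 @ bar4.1: C5 above A4
  R3 @ bar4.2: C5 above A4
  R3 @ bar4.3: C5 above A4
  R4 @ bar5.0: A3/B3 M2 untreated
  R4 @ bar5.0: A3/G4 m7 untreated
  R7 @ bar5.0: C5->B3 leap 13st
  R2 @ bar6.0: B3/G4 m6 -> E4/B4 P5 similar
  R1 @ bar7.0: E4/B4 P5 -> A4/E5 P5 similar
  R2 @ bar7.0: G3/E4 M6 -> A3/A4 P8 similar
  R2 @ bar7.0: G3/B4 M3 -> A3/E5 P5 similar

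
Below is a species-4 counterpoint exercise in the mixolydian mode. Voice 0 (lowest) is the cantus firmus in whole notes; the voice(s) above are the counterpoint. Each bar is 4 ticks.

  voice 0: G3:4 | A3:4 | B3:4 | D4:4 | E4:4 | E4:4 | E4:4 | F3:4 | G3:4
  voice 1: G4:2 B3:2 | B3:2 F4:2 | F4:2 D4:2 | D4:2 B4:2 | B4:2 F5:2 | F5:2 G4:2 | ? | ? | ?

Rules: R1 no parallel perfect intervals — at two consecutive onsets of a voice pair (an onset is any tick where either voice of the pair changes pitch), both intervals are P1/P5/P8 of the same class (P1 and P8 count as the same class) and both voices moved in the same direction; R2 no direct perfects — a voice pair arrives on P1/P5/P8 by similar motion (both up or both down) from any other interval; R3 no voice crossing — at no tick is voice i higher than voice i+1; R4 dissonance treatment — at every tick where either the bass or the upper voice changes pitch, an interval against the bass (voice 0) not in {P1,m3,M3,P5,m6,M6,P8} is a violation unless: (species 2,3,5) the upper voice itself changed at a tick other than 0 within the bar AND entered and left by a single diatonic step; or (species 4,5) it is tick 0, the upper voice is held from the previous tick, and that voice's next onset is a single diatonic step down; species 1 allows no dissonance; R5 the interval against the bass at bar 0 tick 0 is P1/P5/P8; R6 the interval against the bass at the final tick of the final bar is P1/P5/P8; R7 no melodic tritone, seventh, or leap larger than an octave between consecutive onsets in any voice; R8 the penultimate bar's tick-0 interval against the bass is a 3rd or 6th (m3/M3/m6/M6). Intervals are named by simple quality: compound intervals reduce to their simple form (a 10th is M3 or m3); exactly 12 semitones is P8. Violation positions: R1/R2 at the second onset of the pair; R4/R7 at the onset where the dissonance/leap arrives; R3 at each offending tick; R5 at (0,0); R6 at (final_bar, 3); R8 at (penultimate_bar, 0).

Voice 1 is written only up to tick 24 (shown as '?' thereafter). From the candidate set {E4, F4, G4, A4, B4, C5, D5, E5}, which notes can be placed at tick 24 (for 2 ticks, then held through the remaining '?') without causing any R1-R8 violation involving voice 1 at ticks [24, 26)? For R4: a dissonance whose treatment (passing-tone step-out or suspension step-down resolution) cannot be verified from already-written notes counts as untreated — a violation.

E4: legal
F4: violates R4
G4: legal
A4: violates R4
B4: legal
C5: legal
D5: violates R4
E5: legal

{B4, C5, E4, E5, G4}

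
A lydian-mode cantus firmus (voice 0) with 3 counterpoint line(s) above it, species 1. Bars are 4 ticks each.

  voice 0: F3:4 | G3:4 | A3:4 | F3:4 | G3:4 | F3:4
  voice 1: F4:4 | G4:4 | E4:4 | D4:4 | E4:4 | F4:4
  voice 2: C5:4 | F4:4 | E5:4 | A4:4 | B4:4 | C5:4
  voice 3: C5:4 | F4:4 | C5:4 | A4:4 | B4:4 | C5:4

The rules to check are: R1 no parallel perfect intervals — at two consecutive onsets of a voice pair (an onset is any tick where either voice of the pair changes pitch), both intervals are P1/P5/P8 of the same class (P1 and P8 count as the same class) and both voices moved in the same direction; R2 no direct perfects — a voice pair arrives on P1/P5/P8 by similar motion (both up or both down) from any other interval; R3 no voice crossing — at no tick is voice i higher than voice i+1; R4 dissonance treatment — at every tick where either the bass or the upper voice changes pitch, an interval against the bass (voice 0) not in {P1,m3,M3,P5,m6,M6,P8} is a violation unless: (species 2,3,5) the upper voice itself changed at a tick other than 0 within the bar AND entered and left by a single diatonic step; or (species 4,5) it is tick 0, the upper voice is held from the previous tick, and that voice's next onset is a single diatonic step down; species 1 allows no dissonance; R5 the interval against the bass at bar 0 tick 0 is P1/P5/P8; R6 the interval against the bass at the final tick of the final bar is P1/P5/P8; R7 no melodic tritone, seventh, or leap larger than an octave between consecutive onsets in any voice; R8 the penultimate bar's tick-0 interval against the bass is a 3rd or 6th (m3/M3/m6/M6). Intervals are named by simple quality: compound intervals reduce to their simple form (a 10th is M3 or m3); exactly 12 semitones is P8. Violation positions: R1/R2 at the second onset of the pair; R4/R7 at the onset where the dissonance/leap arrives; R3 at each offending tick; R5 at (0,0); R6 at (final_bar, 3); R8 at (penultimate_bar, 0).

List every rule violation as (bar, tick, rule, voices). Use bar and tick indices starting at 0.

(1, 0, R1, (0, 1))
(1, 0, R1, (2, 3))
(1, 0, R3, (1, 2))
(1, 0, R4, (0, 2))
(1, 0, R4, (0, 3))
(1, 1, R3, (1, 2))
(1, 2, R3, (1, 2))
(1, 3, R3, (1, 2))
(2, 0, R2, (0, 2))
(2, 0, R3, (2, 3))
(2, 0, R7, (2,))
(2, 1, R3, (2, 3))
(2, 2, R3, (2, 3))
(2, 3, R3, (2, 3))
(3, 0, R2, (1, 2))
(3, 0, R2, (1, 3))
(3, 0, R2, (2, 3))
(4, 0, R1, (1, 2))
(4, 0, R1, (1, 3))
(4, 0, R1, (2, 3))
(5, 0, R1, (1, 2))
(5, 0, R1, (1, 3))
(5, 0, R1, (2, 3))

bar 0: v0=F3 v1=F4 v2=C5 v3=C5 downbeat P5
bar 1: v0=G3 v1=G4 v2=F4 v3=F4 downbeat m7
bar 2: v0=A3 v1=E4 v2=E5 v3=C5 downbeat m3
bar 3: v0=F3 v1=D4 v2=A4 v3=A4 downbeat M3
bar 4: v0=G3 v1=E4 v2=B4 v3=B4 downbeat M3
bar 5: v0=F3 v1=F4 v2=C5 v3=C5 downbeat P5
  -> R1 @ bar 1 tick 0 v(0, 1): F3/F4 P8 -> G3/G4 P8 similar
  -> R1 @ bar 1 tick 0 v(2, 3): C5/C5 P1 -> F4/F4 P1 similar
  -> R3 @ bar 1 tick 0 v(1, 2): G4 above F4
  -> R4 @ bar 1 tick 0 v(0, 2): G3/F4 m7 untreated
  -> R4 @ bar 1 tick 0 v(0, 3): G3/F4 m7 untreated
  -> R3 @ bar 1 tick 1 v(1, 2): G4 above F4
  -> R3 @ bar 1 tick 2 v(1, 2): G4 above F4
  -> R3 @ bar 1 tick 3 v(1, 2): G4 above F4
  -> R2 @ bar 2 tick 0 v(0, 2): G3/F4 m7 -> A3/E5 P5 similar
  -> R3 @ bar 2 tick 0 v(2, 3): E5 above C5
  -> R7 @ bar 2 tick 0 v(2,): F4->E5 leap 11st
  -> R3 @ bar 2 tick 1 v(2, 3): E5 above C5
  -> R3 @ bar 2 tick 2 v(2, 3): E5 above C5
  -> R3 @ bar 2 tick 3 v(2, 3): E5 above C5
  -> R2 @ bar 3 tick 0 v(1, 2): E4/E5 P8 -> D4/A4 P5 similar
  -> R2 @ bar 3 tick 0 v(1, 3): E4/C5 m6 -> D4/A4 P5 similar
  -> R2 @ bar 3 tick 0 v(2, 3): E5/C5 M3 -> A4/A4 P1 similar
  -> R1 @ bar 4 tick 0 v(1, 2): D4/A4 P5 -> E4/B4 P5 similar
  -> R1 @ bar 4 tick 0 v(1, 3): D4/A4 P5 -> E4/B4 P5 similar
  -> R1 @ bar 4 tick 0 v(2, 3): A4/A4 P1 -> B4/B4 P1 similar
  -> R1 @ bar 5 tick 0 v(1, 2): E4/B4 P5 -> F4/C5 P5 similar
  -> R1 @ bar 5 tick 0 v(1, 3): E4/B4 P5 -> F4/C5 P5 similar
  -> R1 @ bar 5 tick 0 v(2, 3): B4/B4 P1 -> C5/C5 P1 similar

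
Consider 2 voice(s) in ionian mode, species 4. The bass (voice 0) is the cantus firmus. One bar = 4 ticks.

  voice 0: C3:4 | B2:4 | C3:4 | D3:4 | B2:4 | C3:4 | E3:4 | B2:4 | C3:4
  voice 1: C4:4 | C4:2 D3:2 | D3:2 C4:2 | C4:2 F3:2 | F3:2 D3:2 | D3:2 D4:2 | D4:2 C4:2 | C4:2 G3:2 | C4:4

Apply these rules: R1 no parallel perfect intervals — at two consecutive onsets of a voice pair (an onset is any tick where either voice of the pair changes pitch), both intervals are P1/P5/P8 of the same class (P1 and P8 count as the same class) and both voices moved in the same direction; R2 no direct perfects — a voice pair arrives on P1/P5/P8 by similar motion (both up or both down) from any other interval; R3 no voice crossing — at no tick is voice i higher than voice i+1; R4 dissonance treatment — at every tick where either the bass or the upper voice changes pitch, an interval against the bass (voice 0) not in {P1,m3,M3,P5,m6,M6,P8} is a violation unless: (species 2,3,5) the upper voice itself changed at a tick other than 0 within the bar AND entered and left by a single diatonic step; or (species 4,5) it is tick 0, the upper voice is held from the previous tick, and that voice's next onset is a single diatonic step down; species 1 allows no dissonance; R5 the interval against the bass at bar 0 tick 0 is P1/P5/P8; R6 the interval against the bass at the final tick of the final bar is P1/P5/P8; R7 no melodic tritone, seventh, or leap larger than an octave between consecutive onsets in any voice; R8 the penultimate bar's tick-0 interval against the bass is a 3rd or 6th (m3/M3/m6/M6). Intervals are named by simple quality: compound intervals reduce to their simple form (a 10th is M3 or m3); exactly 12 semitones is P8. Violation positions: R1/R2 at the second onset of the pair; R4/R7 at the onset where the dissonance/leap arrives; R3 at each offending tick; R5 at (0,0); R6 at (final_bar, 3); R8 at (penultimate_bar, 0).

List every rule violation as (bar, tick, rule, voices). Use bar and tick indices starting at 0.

(1, 0, R4, (0, 1))
(1, 2, R7, (1,))
(2, 0, R4, (0, 1))
(2, 2, R7, (1,))
(3, 0, R4, (0, 1))
(4, 0, R4, (0, 1))
(5, 0, R4, (0, 1))
(5, 2, R4, (0, 1))
(7, 0, R4, (0, 1))
(7, 0, R8, (0, 1))
(8, 0, R2, (0, 1))

bar 0: v0=C3 v1=C4 downbeat P8
bar 1: v0=B2 v1=C4 downbeat m2
bar 2: v0=C3 v1=D3 downbeat M2
bar 3: v0=D3 v1=C4 downbeat m7
bar 4: v0=B2 v1=F3 downbeat TT
bar 5: v0=C3 v1=D3 downbeat M2
bar 6: v0=E3 v1=D4 downbeat m7
bar 7: v0=B2 v1=C4 downbeat m2
bar 8: v0=C3 v1=C4 downbeat P8
  -> R4 @ bar 1 tick 0 v(0, 1): B2/C4 m2 untreated
  -> R7 @ bar 1 tick 2 v(1,): C4->D3 leap 10st
  -> R4 @ bar 2 tick 0 v(0, 1): C3/D3 M2 untreated
  -> R7 @ bar 2 tick 2 v(1,): D3->C4 leap 10st
  -> R4 @ bar 3 tick 0 v(0, 1): D3/C4 m7 untreated
  -> R4 @ bar 4 tick 0 v(0, 1): B2/F3 TT untreated
  -> R4 @ bar 5 tick 0 v(0, 1): C3/D3 M2 untreated
  -> R4 @ bar 5 tick 2 v(0, 1): C3/D4 M2 untreated
  -> R4 @ bar 7 tick 0 v(0, 1): B2/C4 m2 untreated
  -> R8 @ bar 7 tick 0 v(0, 1): penult m2 not 3rd/6th
  -> R2 @ bar 8 tick 0 v(0, 1): B2/G3 m6 -> C3/C4 P8 similar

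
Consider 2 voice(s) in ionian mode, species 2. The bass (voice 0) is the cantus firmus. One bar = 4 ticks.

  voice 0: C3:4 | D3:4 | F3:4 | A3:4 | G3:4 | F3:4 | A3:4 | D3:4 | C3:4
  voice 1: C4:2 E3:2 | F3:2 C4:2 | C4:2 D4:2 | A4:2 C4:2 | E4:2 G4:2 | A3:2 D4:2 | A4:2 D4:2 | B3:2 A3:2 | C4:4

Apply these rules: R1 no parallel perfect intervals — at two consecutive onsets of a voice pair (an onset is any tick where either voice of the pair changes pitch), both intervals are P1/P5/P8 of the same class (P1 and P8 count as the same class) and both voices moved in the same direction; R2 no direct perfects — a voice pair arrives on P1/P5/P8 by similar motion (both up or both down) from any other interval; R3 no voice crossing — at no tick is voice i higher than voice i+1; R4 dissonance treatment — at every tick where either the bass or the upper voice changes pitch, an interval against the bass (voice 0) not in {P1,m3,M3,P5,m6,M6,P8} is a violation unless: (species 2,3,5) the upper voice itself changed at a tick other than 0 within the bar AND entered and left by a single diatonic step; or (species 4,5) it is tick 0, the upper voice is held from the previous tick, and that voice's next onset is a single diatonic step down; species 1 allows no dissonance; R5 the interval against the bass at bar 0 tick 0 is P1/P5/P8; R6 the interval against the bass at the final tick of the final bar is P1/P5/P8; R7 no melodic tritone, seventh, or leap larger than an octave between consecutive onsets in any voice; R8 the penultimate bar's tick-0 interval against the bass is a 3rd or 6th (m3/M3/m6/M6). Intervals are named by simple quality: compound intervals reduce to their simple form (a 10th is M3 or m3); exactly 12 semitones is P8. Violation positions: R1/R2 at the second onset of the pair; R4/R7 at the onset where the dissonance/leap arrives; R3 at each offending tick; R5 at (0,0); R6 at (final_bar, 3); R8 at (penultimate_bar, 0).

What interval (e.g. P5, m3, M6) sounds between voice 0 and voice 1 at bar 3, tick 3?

m3

voice 0=A3 voice 1=C4 -> m3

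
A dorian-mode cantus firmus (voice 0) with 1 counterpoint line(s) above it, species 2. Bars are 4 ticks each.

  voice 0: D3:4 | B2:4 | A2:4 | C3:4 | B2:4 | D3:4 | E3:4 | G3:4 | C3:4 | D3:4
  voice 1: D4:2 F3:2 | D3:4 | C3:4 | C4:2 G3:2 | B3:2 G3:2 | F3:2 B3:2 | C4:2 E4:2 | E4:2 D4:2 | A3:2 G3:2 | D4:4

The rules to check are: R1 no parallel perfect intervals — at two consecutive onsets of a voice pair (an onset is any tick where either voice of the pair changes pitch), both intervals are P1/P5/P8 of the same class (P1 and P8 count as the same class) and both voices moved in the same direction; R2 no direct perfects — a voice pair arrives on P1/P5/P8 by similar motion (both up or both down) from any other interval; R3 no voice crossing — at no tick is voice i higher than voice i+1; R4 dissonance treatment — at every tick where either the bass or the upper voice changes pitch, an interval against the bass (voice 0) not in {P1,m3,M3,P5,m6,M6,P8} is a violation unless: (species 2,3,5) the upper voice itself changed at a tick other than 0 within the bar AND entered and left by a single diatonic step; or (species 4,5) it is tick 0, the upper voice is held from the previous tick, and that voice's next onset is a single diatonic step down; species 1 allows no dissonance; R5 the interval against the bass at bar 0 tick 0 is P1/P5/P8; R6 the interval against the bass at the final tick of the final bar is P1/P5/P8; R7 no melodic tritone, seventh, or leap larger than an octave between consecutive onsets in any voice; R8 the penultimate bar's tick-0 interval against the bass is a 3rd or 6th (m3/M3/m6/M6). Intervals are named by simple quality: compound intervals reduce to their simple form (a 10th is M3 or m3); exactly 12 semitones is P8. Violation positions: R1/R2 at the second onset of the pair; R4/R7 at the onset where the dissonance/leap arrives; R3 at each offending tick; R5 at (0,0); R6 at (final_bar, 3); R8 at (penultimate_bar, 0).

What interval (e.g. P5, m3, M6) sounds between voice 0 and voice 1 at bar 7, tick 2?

voice 0=G3 voice 1=D4 -> P5

P5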